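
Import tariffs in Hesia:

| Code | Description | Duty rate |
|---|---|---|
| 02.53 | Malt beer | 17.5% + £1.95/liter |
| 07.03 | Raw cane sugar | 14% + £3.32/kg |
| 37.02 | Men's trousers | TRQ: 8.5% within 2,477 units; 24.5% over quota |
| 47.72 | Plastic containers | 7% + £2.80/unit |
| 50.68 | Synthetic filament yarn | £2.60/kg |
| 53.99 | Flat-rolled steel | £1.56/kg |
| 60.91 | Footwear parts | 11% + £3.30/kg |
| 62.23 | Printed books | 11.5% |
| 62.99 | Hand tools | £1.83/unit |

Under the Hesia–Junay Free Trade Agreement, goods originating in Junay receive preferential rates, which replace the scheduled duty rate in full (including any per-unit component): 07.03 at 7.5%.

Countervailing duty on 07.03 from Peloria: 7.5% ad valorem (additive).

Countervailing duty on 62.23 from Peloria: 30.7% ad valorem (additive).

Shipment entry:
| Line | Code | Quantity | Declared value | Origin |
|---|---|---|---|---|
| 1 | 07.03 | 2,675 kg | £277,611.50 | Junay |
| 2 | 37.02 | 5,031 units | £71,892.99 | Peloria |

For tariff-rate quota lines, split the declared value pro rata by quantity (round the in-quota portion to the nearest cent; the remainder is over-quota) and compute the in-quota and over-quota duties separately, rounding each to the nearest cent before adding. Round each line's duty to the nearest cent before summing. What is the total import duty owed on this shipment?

£32,771.23

Line 1 (07.03, Junay, 2,675 kg, £277,611.50):
Base rate for 07.03 is 14% + £3.32/kg.
Origin Junay qualifies under the Hesia–Junay agreement and 07.03 is covered: preferential rate 7.5% applies instead.
The additional-duty order on 07.03 targets Peloria, not Junay; it does not apply.
Duty = £277,611.50 × 7.5% = £20,820.86.
Line 2 (37.02, Peloria, 5,031 units, £71,892.99):
Code 37.02 is under a tariff-rate quota (threshold 2,477 units). In-quota: 2,477 units at 8.5%; over-quota: 2,554 units at 24.5%.
Pro-rata value split: in-quota = £71,892.99 × 2,477/5,031 = £35,396.33; over-quota = £71,892.99 − £35,396.33 = £36,496.66.
In-quota duty = £35,396.33 × 8.5% = £3,008.69. Over-quota duty = £36,496.66 × 24.5% = £8,941.68.
Line duty = £3,008.69 + £8,941.68 = £11,950.37.
Total = £20,820.86 + £11,950.37 = £32,771.23.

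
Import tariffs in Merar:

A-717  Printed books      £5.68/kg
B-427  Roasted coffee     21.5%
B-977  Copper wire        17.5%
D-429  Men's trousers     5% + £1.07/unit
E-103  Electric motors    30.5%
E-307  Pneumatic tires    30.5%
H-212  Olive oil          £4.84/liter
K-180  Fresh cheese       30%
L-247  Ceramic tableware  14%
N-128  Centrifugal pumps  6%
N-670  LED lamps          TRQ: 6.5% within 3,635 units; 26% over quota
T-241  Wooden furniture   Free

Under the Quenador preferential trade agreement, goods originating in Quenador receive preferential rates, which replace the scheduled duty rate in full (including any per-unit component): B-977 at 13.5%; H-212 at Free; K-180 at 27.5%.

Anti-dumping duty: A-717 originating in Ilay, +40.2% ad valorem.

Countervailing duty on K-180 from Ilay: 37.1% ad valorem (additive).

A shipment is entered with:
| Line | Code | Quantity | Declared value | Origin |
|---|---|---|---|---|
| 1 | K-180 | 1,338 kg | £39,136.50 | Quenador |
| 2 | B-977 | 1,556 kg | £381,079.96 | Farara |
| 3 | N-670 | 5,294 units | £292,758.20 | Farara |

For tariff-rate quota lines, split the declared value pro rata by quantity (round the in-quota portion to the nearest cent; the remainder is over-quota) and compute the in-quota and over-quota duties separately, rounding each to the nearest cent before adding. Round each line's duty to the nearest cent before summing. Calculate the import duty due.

Line 1 (K-180, Quenador, 1,338 kg, £39,136.50):
Base rate for K-180 is 30%.
Origin Quenador qualifies under the Merar–Quenador agreement and K-180 is covered: preferential rate 27.5% applies instead.
The additional-duty order on K-180 targets Ilay, not Quenador; it does not apply.
Duty = £39,136.50 × 27.5% = £10,762.54.
Line 2 (B-977, Farara, 1,556 kg, £381,079.96):
Base rate for B-977 is 17.5%.
B-977 has an FTA preferential rate, but origin Farara is not Quenador; base rate stands.
Duty = £381,079.96 × 17.5% = £66,688.99.
Line 3 (N-670, Farara, 5,294 units, £292,758.20):
Code N-670 is under a tariff-rate quota (threshold 3,635 units). In-quota: 3,635 units at 6.5%; over-quota: 1,659 units at 26%.
Pro-rata value split: in-quota = £292,758.20 × 3,635/5,294 = £201,015.50; over-quota = £292,758.20 − £201,015.50 = £91,742.70.
In-quota duty = £201,015.50 × 6.5% = £13,066.01. Over-quota duty = £91,742.70 × 26% = £23,853.10.
Line duty = £13,066.01 + £23,853.10 = £36,919.11.
Total = £10,762.54 + £66,688.99 + £36,919.11 = £114,370.64.

£114,370.64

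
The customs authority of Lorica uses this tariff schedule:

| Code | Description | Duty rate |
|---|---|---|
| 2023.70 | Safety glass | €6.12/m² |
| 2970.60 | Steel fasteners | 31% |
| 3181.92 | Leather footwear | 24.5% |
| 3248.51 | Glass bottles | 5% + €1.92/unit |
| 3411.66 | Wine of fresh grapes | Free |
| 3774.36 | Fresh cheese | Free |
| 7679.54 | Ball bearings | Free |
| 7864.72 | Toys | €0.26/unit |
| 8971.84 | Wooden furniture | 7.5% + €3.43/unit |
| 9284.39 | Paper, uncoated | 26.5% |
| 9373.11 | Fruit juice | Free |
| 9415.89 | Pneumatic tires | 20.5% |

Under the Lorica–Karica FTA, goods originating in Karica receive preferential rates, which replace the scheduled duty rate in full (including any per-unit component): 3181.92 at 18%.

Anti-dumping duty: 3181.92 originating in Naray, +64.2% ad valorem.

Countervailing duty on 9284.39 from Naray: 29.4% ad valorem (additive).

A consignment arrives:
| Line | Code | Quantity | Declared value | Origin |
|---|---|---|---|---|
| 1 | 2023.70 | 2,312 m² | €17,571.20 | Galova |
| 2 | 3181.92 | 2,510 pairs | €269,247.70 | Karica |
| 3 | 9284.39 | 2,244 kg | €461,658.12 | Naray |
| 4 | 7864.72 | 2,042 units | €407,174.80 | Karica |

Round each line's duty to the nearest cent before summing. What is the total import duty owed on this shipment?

€321,211.84

Line 1 (2023.70, Galova, 2,312 m², €17,571.20):
Base rate for 2023.70 is €6.12/m².
Duty = 2,312 × €6.12 = €14,149.44.
Line 2 (3181.92, Karica, 2,510 pairs, €269,247.70):
Base rate for 3181.92 is 24.5%.
Origin Karica qualifies under the Lorica–Karica agreement and 3181.92 is covered: preferential rate 18% applies instead.
The additional-duty order on 3181.92 targets Naray, not Karica; it does not apply.
Duty = €269,247.70 × 18% = €48,464.59.
Line 3 (9284.39, Naray, 2,244 kg, €461,658.12):
Base rate for 9284.39 is 26.5%.
Additional duty on 9284.39 from Naray: +29.4%. Applied ad valorem rate: 26.5% + 29.4% = 55.9%.
Duty = €461,658.12 × 55.9% = €258,066.89.
Line 4 (7864.72, Karica, 2,042 units, €407,174.80):
Base rate for 7864.72 is €0.26/unit.
Origin Karica is the FTA partner but 7864.72 is not on the preference list; base rate stands.
Duty = 2,042 × €0.26 = €530.92.
Total = €14,149.44 + €48,464.59 + €258,066.89 + €530.92 = €321,211.84.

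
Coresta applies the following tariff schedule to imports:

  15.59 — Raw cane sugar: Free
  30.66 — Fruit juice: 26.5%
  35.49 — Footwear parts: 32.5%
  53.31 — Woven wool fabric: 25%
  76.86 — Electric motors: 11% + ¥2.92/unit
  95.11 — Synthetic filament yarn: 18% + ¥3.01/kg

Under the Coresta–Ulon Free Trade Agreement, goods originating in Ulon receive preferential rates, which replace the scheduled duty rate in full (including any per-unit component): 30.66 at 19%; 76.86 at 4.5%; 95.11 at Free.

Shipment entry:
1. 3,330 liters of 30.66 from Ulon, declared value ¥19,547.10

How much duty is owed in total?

¥3,713.95

Line 1 (30.66, Ulon, 3,330 liters, ¥19,547.10):
Base rate for 30.66 is 26.5%.
Origin Ulon qualifies under the Coresta–Ulon agreement and 30.66 is covered: preferential rate 19% applies instead.
Duty = ¥19,547.10 × 19% = ¥3,713.95.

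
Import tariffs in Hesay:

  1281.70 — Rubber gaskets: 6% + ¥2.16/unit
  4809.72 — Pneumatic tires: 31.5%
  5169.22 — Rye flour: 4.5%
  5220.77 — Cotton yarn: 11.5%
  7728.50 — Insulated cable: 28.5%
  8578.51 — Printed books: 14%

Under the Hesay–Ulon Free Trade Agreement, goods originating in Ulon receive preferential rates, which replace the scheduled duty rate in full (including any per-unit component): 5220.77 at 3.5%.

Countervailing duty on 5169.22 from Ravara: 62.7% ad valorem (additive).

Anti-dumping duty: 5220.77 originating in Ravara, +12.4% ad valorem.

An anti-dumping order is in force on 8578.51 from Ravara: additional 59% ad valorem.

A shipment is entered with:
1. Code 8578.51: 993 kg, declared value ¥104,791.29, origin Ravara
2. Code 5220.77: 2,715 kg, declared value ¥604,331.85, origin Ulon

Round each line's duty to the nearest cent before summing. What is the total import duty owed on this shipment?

Line 1 (8578.51, Ravara, 993 kg, ¥104,791.29):
Base rate for 8578.51 is 14%.
Additional duty on 8578.51 from Ravara: +59%. Applied ad valorem rate: 14% + 59% = 73%.
Duty = ¥104,791.29 × 73% = ¥76,497.64.
Line 2 (5220.77, Ulon, 2,715 kg, ¥604,331.85):
Base rate for 5220.77 is 11.5%.
Origin Ulon qualifies under the Hesay–Ulon agreement and 5220.77 is covered: preferential rate 3.5% applies instead.
The additional-duty order on 5220.77 targets Ravara, not Ulon; it does not apply.
Duty = ¥604,331.85 × 3.5% = ¥21,151.61.
Total = ¥76,497.64 + ¥21,151.61 = ¥97,649.25.

¥97,649.25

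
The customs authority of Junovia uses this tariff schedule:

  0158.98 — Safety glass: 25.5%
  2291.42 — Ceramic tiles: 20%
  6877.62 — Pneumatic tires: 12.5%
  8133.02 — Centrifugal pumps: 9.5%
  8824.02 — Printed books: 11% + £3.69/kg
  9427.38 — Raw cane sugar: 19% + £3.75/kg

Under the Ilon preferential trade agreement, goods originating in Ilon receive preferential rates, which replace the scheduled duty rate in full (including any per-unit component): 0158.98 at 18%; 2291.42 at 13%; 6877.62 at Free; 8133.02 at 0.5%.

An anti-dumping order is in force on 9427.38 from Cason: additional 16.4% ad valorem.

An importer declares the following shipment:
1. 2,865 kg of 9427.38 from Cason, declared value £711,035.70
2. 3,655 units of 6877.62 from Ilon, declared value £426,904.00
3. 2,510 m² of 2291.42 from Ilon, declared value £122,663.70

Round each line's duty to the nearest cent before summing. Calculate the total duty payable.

£278,396.67

Line 1 (9427.38, Cason, 2,865 kg, £711,035.70):
Base rate for 9427.38 is 19% + £3.75/kg.
Additional duty on 9427.38 from Cason: +16.4%. Applied ad valorem rate: 19% + 16.4% = 35.4%.
Duty = £711,035.70 × 35.4% + 2,865 × £3.75 = £262,450.39.
Line 2 (6877.62, Ilon, 3,655 units, £426,904.00):
Base rate for 6877.62 is 12.5%.
Origin Ilon qualifies under the Junovia–Ilon agreement and 6877.62 is covered: preferential rate Free applies instead.
Duty = £426,904.00 × 0% = £0.00.
Line 3 (2291.42, Ilon, 2,510 m², £122,663.70):
Base rate for 2291.42 is 20%.
Origin Ilon qualifies under the Junovia–Ilon agreement and 2291.42 is covered: preferential rate 13% applies instead.
Duty = £122,663.70 × 13% = £15,946.28.
Total = £262,450.39 + £0.00 + £15,946.28 = £278,396.67.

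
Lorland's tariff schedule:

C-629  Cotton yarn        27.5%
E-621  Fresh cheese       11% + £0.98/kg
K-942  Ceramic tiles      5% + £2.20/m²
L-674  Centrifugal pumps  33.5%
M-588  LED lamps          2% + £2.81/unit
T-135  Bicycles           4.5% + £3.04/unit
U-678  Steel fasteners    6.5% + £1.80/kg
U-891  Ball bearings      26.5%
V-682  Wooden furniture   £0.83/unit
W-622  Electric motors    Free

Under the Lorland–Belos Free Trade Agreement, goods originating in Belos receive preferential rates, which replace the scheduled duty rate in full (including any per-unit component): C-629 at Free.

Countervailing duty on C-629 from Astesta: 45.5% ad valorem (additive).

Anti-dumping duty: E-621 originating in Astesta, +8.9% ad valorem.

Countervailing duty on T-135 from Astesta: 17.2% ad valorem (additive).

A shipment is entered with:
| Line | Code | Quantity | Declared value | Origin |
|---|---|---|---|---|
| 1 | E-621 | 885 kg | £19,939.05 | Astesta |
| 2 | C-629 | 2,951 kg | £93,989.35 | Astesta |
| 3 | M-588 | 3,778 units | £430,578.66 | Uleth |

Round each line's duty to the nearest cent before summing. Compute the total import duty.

£92,675.15

Line 1 (E-621, Astesta, 885 kg, £19,939.05):
Base rate for E-621 is 11% + £0.98/kg.
Additional duty on E-621 from Astesta: +8.9%. Applied ad valorem rate: 11% + 8.9% = 19.9%.
Duty = £19,939.05 × 19.9% + 885 × £0.98 = £4,835.17.
Line 2 (C-629, Astesta, 2,951 kg, £93,989.35):
Base rate for C-629 is 27.5%.
C-629 has an FTA preferential rate, but origin Astesta is not Belos; base rate stands.
Additional duty on C-629 from Astesta: +45.5%. Applied ad valorem rate: 27.5% + 45.5% = 73%.
Duty = £93,989.35 × 73% = £68,612.23.
Line 3 (M-588, Uleth, 3,778 units, £430,578.66):
Base rate for M-588 is 2% + £2.81/unit.
Duty = £430,578.66 × 2% + 3,778 × £2.81 = £19,227.75.
Total = £4,835.17 + £68,612.23 + £19,227.75 = £92,675.15.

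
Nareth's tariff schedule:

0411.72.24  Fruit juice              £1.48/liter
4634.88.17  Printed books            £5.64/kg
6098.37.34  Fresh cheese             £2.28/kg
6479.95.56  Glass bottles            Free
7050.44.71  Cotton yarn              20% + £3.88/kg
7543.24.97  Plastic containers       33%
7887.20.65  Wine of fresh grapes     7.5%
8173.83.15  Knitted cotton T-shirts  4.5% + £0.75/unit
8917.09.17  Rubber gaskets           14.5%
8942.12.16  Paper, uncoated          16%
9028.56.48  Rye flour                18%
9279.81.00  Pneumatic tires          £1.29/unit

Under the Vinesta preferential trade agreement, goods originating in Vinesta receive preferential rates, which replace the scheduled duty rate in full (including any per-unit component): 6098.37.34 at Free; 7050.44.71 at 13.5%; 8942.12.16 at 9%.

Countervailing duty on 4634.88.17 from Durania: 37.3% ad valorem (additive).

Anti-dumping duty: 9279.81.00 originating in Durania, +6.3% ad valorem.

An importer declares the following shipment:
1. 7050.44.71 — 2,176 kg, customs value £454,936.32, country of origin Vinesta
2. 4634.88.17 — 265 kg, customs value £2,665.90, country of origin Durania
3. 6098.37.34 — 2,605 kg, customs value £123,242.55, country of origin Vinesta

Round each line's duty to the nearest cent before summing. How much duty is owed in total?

Line 1 (7050.44.71, Vinesta, 2,176 kg, £454,936.32):
Base rate for 7050.44.71 is 20% + £3.88/kg.
Origin Vinesta qualifies under the Nareth–Vinesta agreement and 7050.44.71 is covered: preferential rate 13.5% applies instead.
Duty = £454,936.32 × 13.5% = £61,416.40.
Line 2 (4634.88.17, Durania, 265 kg, £2,665.90):
Base rate for 4634.88.17 is £5.64/kg.
Additional duty on 4634.88.17 from Durania: +37.3% ad valorem. Applied ad valorem rate = 37.3%.
Duty = £2,665.90 × 37.3% + 265 × £5.64 = £2,488.98.
Line 3 (6098.37.34, Vinesta, 2,605 kg, £123,242.55):
Base rate for 6098.37.34 is £2.28/kg.
Origin Vinesta qualifies under the Nareth–Vinesta agreement and 6098.37.34 is covered: preferential rate Free applies instead.
Duty = £123,242.55 × 0% = £0.00.
Total = £61,416.40 + £2,488.98 + £0.00 = £63,905.38.

£63,905.38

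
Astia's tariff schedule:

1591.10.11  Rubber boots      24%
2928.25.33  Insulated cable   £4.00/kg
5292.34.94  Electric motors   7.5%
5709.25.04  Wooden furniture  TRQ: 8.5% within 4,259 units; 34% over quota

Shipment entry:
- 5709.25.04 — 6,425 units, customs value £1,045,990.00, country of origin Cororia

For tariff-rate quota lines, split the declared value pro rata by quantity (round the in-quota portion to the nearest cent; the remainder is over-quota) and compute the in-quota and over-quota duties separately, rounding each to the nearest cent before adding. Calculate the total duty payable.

£178,828.47

Line 1 (5709.25.04, Cororia, 6,425 units, £1,045,990.00):
Code 5709.25.04 is under a tariff-rate quota (threshold 4,259 units). In-quota: 4,259 units at 8.5%; over-quota: 2,166 units at 34%.
Pro-rata value split: in-quota = £1,045,990.00 × 4,259/6,425 = £693,365.20; over-quota = £1,045,990.00 − £693,365.20 = £352,624.80.
In-quota duty = £693,365.20 × 8.5% = £58,936.04. Over-quota duty = £352,624.80 × 34% = £119,892.43.
Line duty = £58,936.04 + £119,892.43 = £178,828.47.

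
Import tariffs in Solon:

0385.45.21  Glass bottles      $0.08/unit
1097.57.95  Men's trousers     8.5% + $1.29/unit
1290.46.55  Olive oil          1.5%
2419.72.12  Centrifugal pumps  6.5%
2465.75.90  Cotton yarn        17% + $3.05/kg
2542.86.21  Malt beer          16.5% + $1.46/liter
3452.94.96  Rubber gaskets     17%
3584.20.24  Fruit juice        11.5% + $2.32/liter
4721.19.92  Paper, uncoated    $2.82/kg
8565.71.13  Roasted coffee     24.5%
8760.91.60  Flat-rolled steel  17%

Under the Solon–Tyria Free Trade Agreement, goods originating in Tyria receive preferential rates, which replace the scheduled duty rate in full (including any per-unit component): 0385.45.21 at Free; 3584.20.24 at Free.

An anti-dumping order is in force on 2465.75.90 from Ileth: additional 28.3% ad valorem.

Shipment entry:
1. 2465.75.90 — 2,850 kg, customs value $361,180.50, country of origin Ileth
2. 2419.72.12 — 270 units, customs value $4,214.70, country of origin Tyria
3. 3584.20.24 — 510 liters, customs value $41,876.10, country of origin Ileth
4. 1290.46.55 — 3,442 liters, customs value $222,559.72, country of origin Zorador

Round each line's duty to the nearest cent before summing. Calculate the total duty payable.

$181,918.58

Line 1 (2465.75.90, Ileth, 2,850 kg, $361,180.50):
Base rate for 2465.75.90 is 17% + $3.05/kg.
Additional duty on 2465.75.90 from Ileth: +28.3%. Applied ad valorem rate: 17% + 28.3% = 45.3%.
Duty = $361,180.50 × 45.3% + 2,850 × $3.05 = $172,307.27.
Line 2 (2419.72.12, Tyria, 270 units, $4,214.70):
Base rate for 2419.72.12 is 6.5%.
Origin Tyria is the FTA partner but 2419.72.12 is not on the preference list; base rate stands.
Duty = $4,214.70 × 6.5% = $273.96.
Line 3 (3584.20.24, Ileth, 510 liters, $41,876.10):
Base rate for 3584.20.24 is 11.5% + $2.32/liter.
3584.20.24 has an FTA preferential rate, but origin Ileth is not Tyria; base rate stands.
Duty = $41,876.10 × 11.5% + 510 × $2.32 = $5,998.95.
Line 4 (1290.46.55, Zorador, 3,442 liters, $222,559.72):
Base rate for 1290.46.55 is 1.5%.
Duty = $222,559.72 × 1.5% = $3,338.40.
Total = $172,307.27 + $273.96 + $5,998.95 + $3,338.40 = $181,918.58.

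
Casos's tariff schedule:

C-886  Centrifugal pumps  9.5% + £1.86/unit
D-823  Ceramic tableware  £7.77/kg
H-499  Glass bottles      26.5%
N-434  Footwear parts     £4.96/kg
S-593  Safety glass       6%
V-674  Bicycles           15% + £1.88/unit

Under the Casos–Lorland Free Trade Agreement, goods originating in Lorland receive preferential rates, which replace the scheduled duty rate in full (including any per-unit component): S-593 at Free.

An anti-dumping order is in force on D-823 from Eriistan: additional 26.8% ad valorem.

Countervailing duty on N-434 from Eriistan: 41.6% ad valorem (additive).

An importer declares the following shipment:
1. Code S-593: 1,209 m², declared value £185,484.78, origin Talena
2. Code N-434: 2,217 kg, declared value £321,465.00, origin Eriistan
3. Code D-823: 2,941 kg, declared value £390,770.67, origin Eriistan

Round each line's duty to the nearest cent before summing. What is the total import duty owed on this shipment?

Line 1 (S-593, Talena, 1,209 m², £185,484.78):
Base rate for S-593 is 6%.
S-593 has an FTA preferential rate, but origin Talena is not Lorland; base rate stands.
Duty = £185,484.78 × 6% = £11,129.09.
Line 2 (N-434, Eriistan, 2,217 kg, £321,465.00):
Base rate for N-434 is £4.96/kg.
Additional duty on N-434 from Eriistan: +41.6% ad valorem. Applied ad valorem rate = 41.6%.
Duty = £321,465.00 × 41.6% + 2,217 × £4.96 = £144,725.76.
Line 3 (D-823, Eriistan, 2,941 kg, £390,770.67):
Base rate for D-823 is £7.77/kg.
Additional duty on D-823 from Eriistan: +26.8% ad valorem. Applied ad valorem rate = 26.8%.
Duty = £390,770.67 × 26.8% + 2,941 × £7.77 = £127,578.11.
Total = £11,129.09 + £144,725.76 + £127,578.11 = £283,432.96.

£283,432.96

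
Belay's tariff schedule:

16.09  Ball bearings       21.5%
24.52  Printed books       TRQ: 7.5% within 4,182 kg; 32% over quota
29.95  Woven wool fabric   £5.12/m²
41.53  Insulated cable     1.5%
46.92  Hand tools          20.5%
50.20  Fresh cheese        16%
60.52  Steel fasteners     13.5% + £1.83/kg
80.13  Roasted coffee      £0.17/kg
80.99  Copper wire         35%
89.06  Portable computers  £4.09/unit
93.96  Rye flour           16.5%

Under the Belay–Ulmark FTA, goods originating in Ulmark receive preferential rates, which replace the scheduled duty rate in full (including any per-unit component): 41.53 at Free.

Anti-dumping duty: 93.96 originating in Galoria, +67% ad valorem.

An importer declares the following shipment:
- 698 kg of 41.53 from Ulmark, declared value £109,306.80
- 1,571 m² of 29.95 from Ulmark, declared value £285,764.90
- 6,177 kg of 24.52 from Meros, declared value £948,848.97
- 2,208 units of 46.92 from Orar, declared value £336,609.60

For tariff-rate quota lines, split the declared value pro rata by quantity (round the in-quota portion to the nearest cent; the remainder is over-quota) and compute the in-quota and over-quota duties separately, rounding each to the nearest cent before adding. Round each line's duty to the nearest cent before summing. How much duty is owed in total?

£223,292.89

Line 1 (41.53, Ulmark, 698 kg, £109,306.80):
Base rate for 41.53 is 1.5%.
Origin Ulmark qualifies under the Belay–Ulmark agreement and 41.53 is covered: preferential rate Free applies instead.
Duty = £109,306.80 × 0% = £0.00.
Line 2 (29.95, Ulmark, 1,571 m², £285,764.90):
Base rate for 29.95 is £5.12/m².
Origin Ulmark is the FTA partner but 29.95 is not on the preference list; base rate stands.
Duty = 1,571 × £5.12 = £8,043.52.
Line 3 (24.52, Meros, 6,177 kg, £948,848.97):
Code 24.52 is under a tariff-rate quota (threshold 4,182 kg). In-quota: 4,182 kg at 7.5%; over-quota: 1,995 kg at 32%.
Pro-rata value split: in-quota = £948,848.97 × 4,182/6,177 = £642,397.02; over-quota = £948,848.97 − £642,397.02 = £306,451.95.
In-quota duty = £642,397.02 × 7.5% = £48,179.78. Over-quota duty = £306,451.95 × 32% = £98,064.62.
Line duty = £48,179.78 + £98,064.62 = £146,244.40.
Line 4 (46.92, Orar, 2,208 units, £336,609.60):
Base rate for 46.92 is 20.5%.
Duty = £336,609.60 × 20.5% = £69,004.97.
Total = £0.00 + £8,043.52 + £146,244.40 + £69,004.97 = £223,292.89.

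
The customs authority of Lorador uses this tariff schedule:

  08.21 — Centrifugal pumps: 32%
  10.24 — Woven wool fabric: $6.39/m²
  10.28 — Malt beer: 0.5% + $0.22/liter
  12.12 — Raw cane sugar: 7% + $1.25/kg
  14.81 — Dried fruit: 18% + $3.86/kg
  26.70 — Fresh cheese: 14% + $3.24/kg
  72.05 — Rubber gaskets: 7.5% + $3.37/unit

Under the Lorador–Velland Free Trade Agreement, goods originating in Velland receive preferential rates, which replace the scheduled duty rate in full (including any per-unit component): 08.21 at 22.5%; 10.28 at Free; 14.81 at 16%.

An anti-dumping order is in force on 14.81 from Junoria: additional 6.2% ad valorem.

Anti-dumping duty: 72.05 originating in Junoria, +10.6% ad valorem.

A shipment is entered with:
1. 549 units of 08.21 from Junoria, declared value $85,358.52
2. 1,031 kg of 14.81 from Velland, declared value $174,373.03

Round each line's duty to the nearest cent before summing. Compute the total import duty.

$55,214.41

Line 1 (08.21, Junoria, 549 units, $85,358.52):
Base rate for 08.21 is 32%.
08.21 has an FTA preferential rate, but origin Junoria is not Velland; base rate stands.
Duty = $85,358.52 × 32% = $27,314.73.
Line 2 (14.81, Velland, 1,031 kg, $174,373.03):
Base rate for 14.81 is 18% + $3.86/kg.
Origin Velland qualifies under the Lorador–Velland agreement and 14.81 is covered: preferential rate 16% applies instead.
The additional-duty order on 14.81 targets Junoria, not Velland; it does not apply.
Duty = $174,373.03 × 16% = $27,899.68.
Total = $27,314.73 + $27,899.68 = $55,214.41.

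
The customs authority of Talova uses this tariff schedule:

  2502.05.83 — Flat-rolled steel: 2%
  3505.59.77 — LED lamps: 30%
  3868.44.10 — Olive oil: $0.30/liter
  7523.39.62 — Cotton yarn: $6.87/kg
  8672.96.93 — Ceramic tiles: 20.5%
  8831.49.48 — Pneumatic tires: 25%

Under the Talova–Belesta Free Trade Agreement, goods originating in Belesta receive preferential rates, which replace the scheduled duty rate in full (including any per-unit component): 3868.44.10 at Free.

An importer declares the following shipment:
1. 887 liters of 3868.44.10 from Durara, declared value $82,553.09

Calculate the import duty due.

Line 1 (3868.44.10, Durara, 887 liters, $82,553.09):
Base rate for 3868.44.10 is $0.30/liter.
3868.44.10 has an FTA preferential rate, but origin Durara is not Belesta; base rate stands.
Duty = 887 × $0.30 = $266.10.

$266.10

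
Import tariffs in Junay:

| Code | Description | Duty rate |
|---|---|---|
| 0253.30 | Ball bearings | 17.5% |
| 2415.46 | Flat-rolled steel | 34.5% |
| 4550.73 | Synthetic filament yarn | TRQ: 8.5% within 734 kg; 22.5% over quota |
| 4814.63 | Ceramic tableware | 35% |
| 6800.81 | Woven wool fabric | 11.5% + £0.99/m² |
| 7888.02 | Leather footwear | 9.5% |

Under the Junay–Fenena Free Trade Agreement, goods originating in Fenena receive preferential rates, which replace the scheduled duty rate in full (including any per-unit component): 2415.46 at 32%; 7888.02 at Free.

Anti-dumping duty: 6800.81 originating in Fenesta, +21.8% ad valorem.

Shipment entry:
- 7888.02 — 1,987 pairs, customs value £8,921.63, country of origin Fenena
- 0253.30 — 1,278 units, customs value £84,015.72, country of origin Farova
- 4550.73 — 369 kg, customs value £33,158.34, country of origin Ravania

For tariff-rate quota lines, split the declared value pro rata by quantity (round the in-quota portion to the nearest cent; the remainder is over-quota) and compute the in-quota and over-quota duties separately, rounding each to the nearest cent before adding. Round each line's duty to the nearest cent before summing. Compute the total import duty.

Line 1 (7888.02, Fenena, 1,987 pairs, £8,921.63):
Base rate for 7888.02 is 9.5%.
Origin Fenena qualifies under the Junay–Fenena agreement and 7888.02 is covered: preferential rate Free applies instead.
Duty = £8,921.63 × 0% = £0.00.
Line 2 (0253.30, Farova, 1,278 units, £84,015.72):
Base rate for 0253.30 is 17.5%.
Duty = £84,015.72 × 17.5% = £14,702.75.
Line 3 (4550.73, Ravania, 369 kg, £33,158.34):
Code 4550.73 is under a tariff-rate quota (threshold 734 kg). Quantity 369 kg is within the quota, so the in-quota rate 8.5% applies to the full value.
Duty = £33,158.34 × 8.5% = £2,818.46.
Total = £0.00 + £14,702.75 + £2,818.46 = £17,521.21.

£17,521.21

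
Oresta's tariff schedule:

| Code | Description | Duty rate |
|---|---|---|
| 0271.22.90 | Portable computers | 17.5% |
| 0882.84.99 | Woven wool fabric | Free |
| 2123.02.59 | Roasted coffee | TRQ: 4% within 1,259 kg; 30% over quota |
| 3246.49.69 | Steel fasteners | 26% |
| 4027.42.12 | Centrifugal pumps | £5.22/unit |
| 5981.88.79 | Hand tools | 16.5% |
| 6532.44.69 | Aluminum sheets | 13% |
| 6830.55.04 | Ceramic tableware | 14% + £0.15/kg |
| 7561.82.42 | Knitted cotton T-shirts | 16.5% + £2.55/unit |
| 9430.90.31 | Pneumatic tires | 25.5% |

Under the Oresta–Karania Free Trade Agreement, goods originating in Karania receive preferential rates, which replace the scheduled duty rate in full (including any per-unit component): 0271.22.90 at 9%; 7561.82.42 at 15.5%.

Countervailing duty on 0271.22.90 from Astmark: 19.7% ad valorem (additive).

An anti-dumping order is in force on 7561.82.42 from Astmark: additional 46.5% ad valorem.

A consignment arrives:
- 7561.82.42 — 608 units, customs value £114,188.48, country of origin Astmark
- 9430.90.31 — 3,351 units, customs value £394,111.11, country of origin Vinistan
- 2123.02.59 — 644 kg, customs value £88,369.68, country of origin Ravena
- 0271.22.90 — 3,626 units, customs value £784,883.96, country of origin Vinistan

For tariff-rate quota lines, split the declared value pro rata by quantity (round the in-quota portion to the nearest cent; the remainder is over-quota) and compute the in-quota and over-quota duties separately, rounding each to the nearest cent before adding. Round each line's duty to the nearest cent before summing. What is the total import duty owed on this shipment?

£314,876.95

Line 1 (7561.82.42, Astmark, 608 units, £114,188.48):
Base rate for 7561.82.42 is 16.5% + £2.55/unit.
7561.82.42 has an FTA preferential rate, but origin Astmark is not Karania; base rate stands.
Additional duty on 7561.82.42 from Astmark: +46.5%. Applied ad valorem rate: 16.5% + 46.5% = 63%.
Duty = £114,188.48 × 63% + 608 × £2.55 = £73,489.14.
Line 2 (9430.90.31, Vinistan, 3,351 units, £394,111.11):
Base rate for 9430.90.31 is 25.5%.
Duty = £394,111.11 × 25.5% = £100,498.33.
Line 3 (2123.02.59, Ravena, 644 kg, £88,369.68):
Code 2123.02.59 is under a tariff-rate quota (threshold 1,259 kg). Quantity 644 kg is within the quota, so the in-quota rate 4% applies to the full value.
Duty = £88,369.68 × 4% = £3,534.79.
Line 4 (0271.22.90, Vinistan, 3,626 units, £784,883.96):
Base rate for 0271.22.90 is 17.5%.
0271.22.90 has an FTA preferential rate, but origin Vinistan is not Karania; base rate stands.
The additional-duty order on 0271.22.90 targets Astmark, not Vinistan; it does not apply.
Duty = £784,883.96 × 17.5% = £137,354.69.
Total = £73,489.14 + £100,498.33 + £3,534.79 + £137,354.69 = £314,876.95.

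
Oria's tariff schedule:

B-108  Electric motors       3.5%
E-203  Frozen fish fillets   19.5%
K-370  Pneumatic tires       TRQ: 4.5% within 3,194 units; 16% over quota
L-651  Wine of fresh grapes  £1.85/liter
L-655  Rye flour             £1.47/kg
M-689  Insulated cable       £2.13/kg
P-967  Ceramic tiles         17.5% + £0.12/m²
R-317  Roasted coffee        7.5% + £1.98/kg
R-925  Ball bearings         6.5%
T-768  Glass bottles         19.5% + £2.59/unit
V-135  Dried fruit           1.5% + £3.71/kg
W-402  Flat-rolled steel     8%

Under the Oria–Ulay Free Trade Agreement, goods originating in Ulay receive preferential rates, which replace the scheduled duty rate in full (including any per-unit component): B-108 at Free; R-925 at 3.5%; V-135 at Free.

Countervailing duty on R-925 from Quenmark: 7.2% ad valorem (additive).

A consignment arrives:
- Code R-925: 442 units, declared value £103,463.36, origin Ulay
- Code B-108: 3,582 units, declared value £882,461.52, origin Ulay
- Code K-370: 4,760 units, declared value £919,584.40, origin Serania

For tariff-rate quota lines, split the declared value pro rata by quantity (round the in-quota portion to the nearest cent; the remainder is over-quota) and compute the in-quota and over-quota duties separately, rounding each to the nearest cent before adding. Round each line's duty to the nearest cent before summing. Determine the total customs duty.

Line 1 (R-925, Ulay, 442 units, £103,463.36):
Base rate for R-925 is 6.5%.
Origin Ulay qualifies under the Oria–Ulay agreement and R-925 is covered: preferential rate 3.5% applies instead.
The additional-duty order on R-925 targets Quenmark, not Ulay; it does not apply.
Duty = £103,463.36 × 3.5% = £3,621.22.
Line 2 (B-108, Ulay, 3,582 units, £882,461.52):
Base rate for B-108 is 3.5%.
Origin Ulay qualifies under the Oria–Ulay agreement and B-108 is covered: preferential rate Free applies instead.
Duty = £882,461.52 × 0% = £0.00.
Line 3 (K-370, Serania, 4,760 units, £919,584.40):
Code K-370 is under a tariff-rate quota (threshold 3,194 units). In-quota: 3,194 units at 4.5%; over-quota: 1,566 units at 16%.
Pro-rata value split: in-quota = £919,584.40 × 3,194/4,760 = £617,048.86; over-quota = £919,584.40 − £617,048.86 = £302,535.54.
In-quota duty = £617,048.86 × 4.5% = £27,767.20. Over-quota duty = £302,535.54 × 16% = £48,405.69.
Line duty = £27,767.20 + £48,405.69 = £76,172.89.
Total = £3,621.22 + £0.00 + £76,172.89 = £79,794.11.

£79,794.11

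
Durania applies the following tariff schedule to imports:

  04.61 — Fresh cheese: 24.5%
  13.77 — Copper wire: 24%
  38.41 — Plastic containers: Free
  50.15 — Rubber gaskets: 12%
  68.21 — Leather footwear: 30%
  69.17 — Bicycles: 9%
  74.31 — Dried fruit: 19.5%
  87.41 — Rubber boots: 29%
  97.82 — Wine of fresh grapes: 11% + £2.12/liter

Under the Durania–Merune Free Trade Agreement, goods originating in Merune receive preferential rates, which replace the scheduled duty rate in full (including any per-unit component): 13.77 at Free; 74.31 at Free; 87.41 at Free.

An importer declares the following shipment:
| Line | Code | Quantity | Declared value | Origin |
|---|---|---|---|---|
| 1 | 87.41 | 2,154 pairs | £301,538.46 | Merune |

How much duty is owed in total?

Line 1 (87.41, Merune, 2,154 pairs, £301,538.46):
Base rate for 87.41 is 29%.
Origin Merune qualifies under the Durania–Merune agreement and 87.41 is covered: preferential rate Free applies instead.
Duty = £301,538.46 × 0% = £0.00.

£0.00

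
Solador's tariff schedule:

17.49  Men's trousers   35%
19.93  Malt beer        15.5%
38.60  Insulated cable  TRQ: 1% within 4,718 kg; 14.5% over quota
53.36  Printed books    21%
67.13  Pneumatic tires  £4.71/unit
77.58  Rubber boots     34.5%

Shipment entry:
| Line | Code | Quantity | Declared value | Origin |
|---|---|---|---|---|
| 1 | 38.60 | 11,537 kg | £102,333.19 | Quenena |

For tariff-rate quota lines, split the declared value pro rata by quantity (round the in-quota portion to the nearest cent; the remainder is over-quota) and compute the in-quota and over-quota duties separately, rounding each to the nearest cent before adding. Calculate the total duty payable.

Line 1 (38.60, Quenena, 11,537 kg, £102,333.19):
Code 38.60 is under a tariff-rate quota (threshold 4,718 kg). In-quota: 4,718 kg at 1%; over-quota: 6,819 kg at 14.5%.
Pro-rata value split: in-quota = £102,333.19 × 4,718/11,537 = £41,848.66; over-quota = £102,333.19 − £41,848.66 = £60,484.53.
In-quota duty = £41,848.66 × 1% = £418.49. Over-quota duty = £60,484.53 × 14.5% = £8,770.26.
Line duty = £418.49 + £8,770.26 = £9,188.75.

£9,188.75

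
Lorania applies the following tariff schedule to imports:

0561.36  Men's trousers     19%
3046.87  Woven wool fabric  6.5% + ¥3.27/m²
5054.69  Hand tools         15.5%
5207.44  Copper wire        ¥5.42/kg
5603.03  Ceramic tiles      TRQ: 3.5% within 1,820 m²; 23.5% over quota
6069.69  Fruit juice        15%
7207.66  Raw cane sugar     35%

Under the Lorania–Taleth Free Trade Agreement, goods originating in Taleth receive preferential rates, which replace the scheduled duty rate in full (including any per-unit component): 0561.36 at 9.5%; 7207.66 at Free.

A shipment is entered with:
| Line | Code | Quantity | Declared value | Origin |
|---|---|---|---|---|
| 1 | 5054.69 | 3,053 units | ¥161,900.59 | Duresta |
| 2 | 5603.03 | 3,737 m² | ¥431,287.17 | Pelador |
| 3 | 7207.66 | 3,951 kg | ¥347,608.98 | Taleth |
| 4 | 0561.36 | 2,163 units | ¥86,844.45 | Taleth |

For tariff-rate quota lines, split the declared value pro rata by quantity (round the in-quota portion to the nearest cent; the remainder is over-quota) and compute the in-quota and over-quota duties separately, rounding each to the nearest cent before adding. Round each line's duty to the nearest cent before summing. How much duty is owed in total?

¥92,688.06

Line 1 (5054.69, Duresta, 3,053 units, ¥161,900.59):
Base rate for 5054.69 is 15.5%.
Duty = ¥161,900.59 × 15.5% = ¥25,094.59.
Line 2 (5603.03, Pelador, 3,737 m², ¥431,287.17):
Code 5603.03 is under a tariff-rate quota (threshold 1,820 m²). In-quota: 1,820 m² at 3.5%; over-quota: 1,917 m² at 23.5%.
Pro-rata value split: in-quota = ¥431,287.17 × 1,820/3,737 = ¥210,046.20; over-quota = ¥431,287.17 − ¥210,046.20 = ¥221,240.97.
In-quota duty = ¥210,046.20 × 3.5% = ¥7,351.62. Over-quota duty = ¥221,240.97 × 23.5% = ¥51,991.63.
Line duty = ¥7,351.62 + ¥51,991.63 = ¥59,343.25.
Line 3 (7207.66, Taleth, 3,951 kg, ¥347,608.98):
Base rate for 7207.66 is 35%.
Origin Taleth qualifies under the Lorania–Taleth agreement and 7207.66 is covered: preferential rate Free applies instead.
Duty = ¥347,608.98 × 0% = ¥0.00.
Line 4 (0561.36, Taleth, 2,163 units, ¥86,844.45):
Base rate for 0561.36 is 19%.
Origin Taleth qualifies under the Lorania–Taleth agreement and 0561.36 is covered: preferential rate 9.5% applies instead.
Duty = ¥86,844.45 × 9.5% = ¥8,250.22.
Total = ¥25,094.59 + ¥59,343.25 + ¥0.00 + ¥8,250.22 = ¥92,688.06.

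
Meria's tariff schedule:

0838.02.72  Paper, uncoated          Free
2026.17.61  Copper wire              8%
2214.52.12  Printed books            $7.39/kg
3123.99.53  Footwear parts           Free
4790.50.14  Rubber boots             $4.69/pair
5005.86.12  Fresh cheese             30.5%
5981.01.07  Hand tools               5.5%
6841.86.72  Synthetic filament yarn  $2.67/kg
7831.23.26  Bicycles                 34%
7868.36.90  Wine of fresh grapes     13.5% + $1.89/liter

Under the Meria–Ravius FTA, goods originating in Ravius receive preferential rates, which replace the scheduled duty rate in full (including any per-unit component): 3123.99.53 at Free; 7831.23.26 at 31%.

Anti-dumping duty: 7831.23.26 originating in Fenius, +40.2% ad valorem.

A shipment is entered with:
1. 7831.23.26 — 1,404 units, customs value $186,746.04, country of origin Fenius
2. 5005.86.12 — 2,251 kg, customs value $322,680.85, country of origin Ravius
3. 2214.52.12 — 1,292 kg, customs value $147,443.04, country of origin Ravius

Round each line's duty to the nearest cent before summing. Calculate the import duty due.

Line 1 (7831.23.26, Fenius, 1,404 units, $186,746.04):
Base rate for 7831.23.26 is 34%.
7831.23.26 has an FTA preferential rate, but origin Fenius is not Ravius; base rate stands.
Additional duty on 7831.23.26 from Fenius: +40.2%. Applied ad valorem rate: 34% + 40.2% = 74.2%.
Duty = $186,746.04 × 74.2% = $138,565.56.
Line 2 (5005.86.12, Ravius, 2,251 kg, $322,680.85):
Base rate for 5005.86.12 is 30.5%.
Origin Ravius is the FTA partner but 5005.86.12 is not on the preference list; base rate stands.
Duty = $322,680.85 × 30.5% = $98,417.66.
Line 3 (2214.52.12, Ravius, 1,292 kg, $147,443.04):
Base rate for 2214.52.12 is $7.39/kg.
Origin Ravius is the FTA partner but 2214.52.12 is not on the preference list; base rate stands.
Duty = 1,292 × $7.39 = $9,547.88.
Total = $138,565.56 + $98,417.66 + $9,547.88 = $246,531.10.

$246,531.10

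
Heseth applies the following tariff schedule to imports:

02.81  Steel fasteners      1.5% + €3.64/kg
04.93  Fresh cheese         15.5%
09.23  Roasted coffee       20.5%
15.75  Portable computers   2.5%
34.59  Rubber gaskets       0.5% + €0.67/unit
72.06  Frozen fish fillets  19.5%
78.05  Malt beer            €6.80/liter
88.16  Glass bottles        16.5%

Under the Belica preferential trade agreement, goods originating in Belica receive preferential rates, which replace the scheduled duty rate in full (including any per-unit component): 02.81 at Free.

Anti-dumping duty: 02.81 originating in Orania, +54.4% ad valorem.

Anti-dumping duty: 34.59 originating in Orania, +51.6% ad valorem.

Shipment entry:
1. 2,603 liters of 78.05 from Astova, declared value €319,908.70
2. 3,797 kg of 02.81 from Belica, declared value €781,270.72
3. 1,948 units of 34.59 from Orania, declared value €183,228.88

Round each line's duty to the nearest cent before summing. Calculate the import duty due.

€114,467.81

Line 1 (78.05, Astova, 2,603 liters, €319,908.70):
Base rate for 78.05 is €6.80/liter.
Duty = 2,603 × €6.80 = €17,700.40.
Line 2 (02.81, Belica, 3,797 kg, €781,270.72):
Base rate for 02.81 is 1.5% + €3.64/kg.
Origin Belica qualifies under the Heseth–Belica agreement and 02.81 is covered: preferential rate Free applies instead.
The additional-duty order on 02.81 targets Orania, not Belica; it does not apply.
Duty = €781,270.72 × 0% = €0.00.
Line 3 (34.59, Orania, 1,948 units, €183,228.88):
Base rate for 34.59 is 0.5% + €0.67/unit.
Additional duty on 34.59 from Orania: +51.6%. Applied ad valorem rate: 0.5% + 51.6% = 52.1%.
Duty = €183,228.88 × 52.1% + 1,948 × €0.67 = €96,767.41.
Total = €17,700.40 + €0.00 + €96,767.41 = €114,467.81.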